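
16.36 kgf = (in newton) 160.4. Check: 1 kgf = 9.80665 N, so 16.36 kgf = 16.36 * 9.80665 = 160.43679 N. 160.43679 N = 160.43679 newton ≈ 160.4 newton (4 s.f.).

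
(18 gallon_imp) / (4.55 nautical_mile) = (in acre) 1 gallon_imp = 0.00454609 m^3, so 18 gallon_imp = 18 * 0.00454609 = 0.08182962 m^3. 1 nautical_mile = 1852 m, so 4.55 nautical_mile = 4.55 * 1852 = 8426.6 m. Combine: 0.08182962 m^3 / 8426.6 m = 9.7108703e-06 m^2. 1 acre = 4046.8564 m^2, so 9.7108703e-06 m^2 = 9.7108703e-06 / 4046.8564 = 2.3996083e-09 acre ≈ 2.4e-09 acre (4 s.f.). Final answer: 2.4e-09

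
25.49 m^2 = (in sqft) 274.4. Check: 1 sqft = 0.09290304 m^2, so 25.49 m^2 = 25.49 / 0.09290304 = 274.37208 sqft ≈ 274.4 sqft (4 s.f.).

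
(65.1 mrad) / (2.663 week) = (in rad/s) 1 mrad = 0.001 rad, so 65.1 mrad = 65.1 * 0.001 = 0.0651 rad. 1 week = 604800 s, so 2.663 week = 2.663 * 604800 = 1610582.4 s. Combine: 0.0651 rad / 1610582.4 s = 4.0420161e-08 rad/s. Result: 4.0420161e-08 rad/s ≈ 4.042e-08 rad/s (4 s.f.). Final answer: 4.042e-08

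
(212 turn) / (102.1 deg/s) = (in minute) 12.46. Check: 1 turn = 6.2831853 rad, so 212 turn = 212 * 6.2831853 = 1332.0353 rad. 1 deg/s = 0.017453293 rad/s, so 102.1 deg/s = 102.1 * 0.017453293 = 1.7819812 rad/s. Combine: 1332.0353 rad / 1.7819812 rad/s = 747.50245 s. 1 minute = 60 s, so 747.50245 s = 747.50245 / 60 = 12.458374 minute ≈ 12.46 minute (4 s.f.).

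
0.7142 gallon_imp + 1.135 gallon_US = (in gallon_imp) 1 gallon_imp = 0.00454609 m^3, so 0.7142 gallon_imp = 0.7142 * 0.00454609 = 0.0032468175 m^3. 1 gallon_US = 0.0037854118 m^3, so 1.135 gallon_US = 1.135 * 0.0037854118 = 0.0042964424 m^3. Sum: 0.0032468175 + 0.0042964424 = 0.0075432599 m^3. 1 gallon_imp = 0.00454609 m^3, so 0.0075432599 m^3 = 0.0075432599 / 0.00454609 = 1.6592852 gallon_imp ≈ 1.659 gallon_imp (4 s.f.). Final answer: 1.659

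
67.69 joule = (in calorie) 67.69 joule = 67.69 J. 1 calorie = 4.184 J, so 67.69 J = 67.69 / 4.184 = 16.178298 calorie ≈ 16.18 calorie (4 s.f.). Final answer: 16.18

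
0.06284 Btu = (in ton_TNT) 1 Btu = 1055.0559 J, so 0.06284 Btu = 0.06284 * 1055.0559 = 66.29971 J. 1 ton_TNT = 4.184e+09 J, so 66.29971 J = 66.29971 / 4.184e+09 = 1.5846011e-08 ton_TNT ≈ 1.585e-08 ton_TNT (4 s.f.). Final answer: 1.585e-08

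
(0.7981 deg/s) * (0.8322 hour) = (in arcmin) 1 deg/s = 0.017453293 rad/s, so 0.7981 deg/s = 0.7981 * 0.017453293 = 0.013929473 rad/s. 1 hour = 3600 s, so 0.8322 hour = 0.8322 * 3600 = 2995.92 s. Combine: 0.013929473 rad/s * 2995.92 s = 41.731586 rad. 1 arcmin = 0.00029088821 rad, so 41.731586 rad = 41.731586 / 0.00029088821 = 143462.63 arcmin ≈ 1.435e+05 arcmin (4 s.f.). Final answer: 1.435e+05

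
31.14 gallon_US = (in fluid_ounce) 3986. Check: 1 gallon_US = 0.0037854118 m^3, so 31.14 gallon_US = 31.14 * 0.0037854118 = 0.11787772 m^3. 1 fluid_ounce = 2.957353e-05 m^3, so 0.11787772 m^3 = 0.11787772 / 2.957353e-05 = 3985.92 fluid_ounce ≈ 3986 fluid_ounce (4 s.f.).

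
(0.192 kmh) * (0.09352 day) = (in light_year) 1 kmh = 0.27777778 m/s, so 0.192 kmh = 0.192 * 0.27777778 = 0.053333333 m/s. 1 day = 86400 s, so 0.09352 day = 0.09352 * 86400 = 8080.128 s. Combine: 0.053333333 m/s * 8080.128 s = 430.94016 m. 1 light_year = 9.4607305e+15 m, so 430.94016 m = 430.94016 / 9.4607305e+15 = 4.5550411e-14 light_year ≈ 4.555e-14 light_year (4 s.f.). Final answer: 4.555e-14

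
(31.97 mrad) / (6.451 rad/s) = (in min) 1 mrad = 0.001 rad, so 31.97 mrad = 31.97 * 0.001 = 0.03197 rad. 6.451 rad/s is already in rad/s. Combine: 0.03197 rad / 6.451 rad/s = 0.0049558208 s. 1 min = 60 s, so 0.0049558208 s = 0.0049558208 / 60 = 8.2597013e-05 min ≈ 8.26e-05 min (4 s.f.). Final answer: 8.26e-05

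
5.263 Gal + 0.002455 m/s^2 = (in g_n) 0.005617. Check: 1 Gal = 0.01 m/s^2, so 5.263 Gal = 5.263 * 0.01 = 0.05263 m/s^2. 0.002455 m/s^2 is already in m/s^2. Sum: 0.05263 + 0.002455 = 0.055085 m/s^2. 1 g_n = 9.80665 m/s^2, so 0.055085 m/s^2 = 0.055085 / 9.80665 = 0.0056171068 g_n ≈ 0.005617 g_n (4 s.f.).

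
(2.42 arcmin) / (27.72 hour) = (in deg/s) 4.042e-07. Check: 1 arcmin = 0.00029088821 rad, so 2.42 arcmin = 2.42 * 0.00029088821 = 0.00070394946 rad. 1 hour = 3600 s, so 27.72 hour = 27.72 * 3600 = 99792 s. Combine: 0.00070394946 rad / 99792 s = 7.0541673e-09 rad/s. 1 deg/s = 0.017453293 rad/s, so 7.0541673e-09 rad/s = 7.0541673e-09 / 0.017453293 = 4.0417402e-07 deg/s ≈ 4.042e-07 deg/s (4 s.f.).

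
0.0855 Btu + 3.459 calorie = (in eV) 6.534e+20. Check: 1 Btu = 1055.0559 J, so 0.0855 Btu = 0.0855 * 1055.0559 = 90.207275 J. 1 calorie = 4.184 J, so 3.459 calorie = 3.459 * 4.184 = 14.472456 J. Sum: 90.207275 + 14.472456 = 104.67973 J. 1 eV = 1.6021766e-19 J, so 104.67973 J = 104.67973 / 1.6021766e-19 = 6.5335949e+20 eV ≈ 6.534e+20 eV (4 s.f.).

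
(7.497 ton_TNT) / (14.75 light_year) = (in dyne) 1 ton_TNT = 4.184e+09 J, so 7.497 ton_TNT = 7.497 * 4.184e+09 = 3.1367448e+10 J. 1 light_year = 9.4607305e+15 m, so 14.75 light_year = 14.75 * 9.4607305e+15 = 1.3954577e+17 m. Combine: 3.1367448e+10 J / 1.3954577e+17 m = 2.247825e-07 N. 1 dyne = 1e-05 N, so 2.247825e-07 N = 2.247825e-07 / 1e-05 = 0.02247825 dyne ≈ 0.02248 dyne (4 s.f.). Final answer: 0.02248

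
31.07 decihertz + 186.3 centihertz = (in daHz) 0.497. Check: 1 decihertz = 0.1 Hz, so 31.07 decihertz = 31.07 * 0.1 = 3.107 Hz. 1 centihertz = 0.01 Hz, so 186.3 centihertz = 186.3 * 0.01 = 1.863 Hz. Sum: 3.107 + 1.863 = 4.97 Hz. 1 daHz = 10 Hz, so 4.97 Hz = 4.97 / 10 = 0.497 daHz.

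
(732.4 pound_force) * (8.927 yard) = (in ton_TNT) 6.356e-06. Check: 1 pound_force = 4.4482216 N, so 732.4 pound_force = 732.4 * 4.4482216 = 3257.8775 N. 1 yard = 0.9144 m, so 8.927 yard = 8.927 * 0.9144 = 8.1628488 m. Combine: 3257.8775 N * 8.1628488 m = 26593.562 J. 1 ton_TNT = 4.184e+09 J, so 26593.562 J = 26593.562 / 4.184e+09 = 6.3560138e-06 ton_TNT ≈ 6.356e-06 ton_TNT (4 s.f.).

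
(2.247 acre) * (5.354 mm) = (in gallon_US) 1 acre = 4046.8564 m^2, so 2.247 acre = 2.247 * 4046.8564 = 9093.2864 m^2. 1 mm = 0.001 m, so 5.354 mm = 5.354 * 0.001 = 0.005354 m. Combine: 9093.2864 m^2 * 0.005354 m = 48.685455 m^3. 1 gallon_US = 0.0037854118 m^3, so 48.685455 m^3 = 48.685455 / 0.0037854118 = 12861.337 gallon_US ≈ 1.286e+04 gallon_US (4 s.f.). Final answer: 1.286e+04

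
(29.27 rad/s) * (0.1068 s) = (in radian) 29.27 rad/s is already in rad/s. 0.1068 s is already in s. Combine: 29.27 rad/s * 0.1068 s = 3.126036 rad. 3.126036 rad = 3.126036 radian ≈ 3.126 radian (4 s.f.). Final answer: 3.126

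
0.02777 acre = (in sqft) 1 acre = 4046.8564 m^2, so 0.02777 acre = 0.02777 * 4046.8564 = 112.3812 m^2. 1 sqft = 0.09290304 m^2, so 112.3812 m^2 = 112.3812 / 0.09290304 = 1209.6612 sqft ≈ 1210 sqft (4 s.f.). Final answer: 1210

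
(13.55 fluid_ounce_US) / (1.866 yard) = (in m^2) 0.0002349. Check: 1 fluid_ounce_US = 2.957353e-05 m^3, so 13.55 fluid_ounce_US = 13.55 * 2.957353e-05 = 0.00040072133 m^3. 1 yard = 0.9144 m, so 1.866 yard = 1.866 * 0.9144 = 1.7062704 m. Combine: 0.00040072133 m^3 / 1.7062704 m = 0.00023485218 m^2. Result: 0.00023485218 m^2 ≈ 0.0002349 m^2 (4 s.f.).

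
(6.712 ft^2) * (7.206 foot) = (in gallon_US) 361.8. Check: 1 ft^2 = 0.09290304 m^2, so 6.712 ft^2 = 6.712 * 0.09290304 = 0.6235652 m^2. 1 foot = 0.3048 m, so 7.206 foot = 7.206 * 0.3048 = 2.1963888 m. Combine: 0.6235652 m^2 * 2.1963888 m = 1.3695916 m^3. 1 gallon_US = 0.0037854118 m^3, so 1.3695916 m^3 = 1.3695916 / 0.0037854118 = 361.80783 gallon_US ≈ 361.8 gallon_US (4 s.f.).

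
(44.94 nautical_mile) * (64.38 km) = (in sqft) 1 nautical_mile = 1852 m, so 44.94 nautical_mile = 44.94 * 1852 = 83228.88 m. 1 km = 1000 m, so 64.38 km = 64.38 * 1000 = 64380 m. Combine: 83228.88 m * 64380 m = 5.3582753e+09 m^2. 1 sqft = 0.09290304 m^2, so 5.3582753e+09 m^2 = 5.3582753e+09 / 0.09290304 = 5.7675995e+10 sqft ≈ 5.768e+10 sqft (4 s.f.). Final answer: 5.768e+10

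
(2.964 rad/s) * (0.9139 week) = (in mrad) 1.638e+09. Check: 2.964 rad/s is already in rad/s. 1 week = 604800 s, so 0.9139 week = 0.9139 * 604800 = 552726.72 s. Combine: 2.964 rad/s * 552726.72 s = 1638282 rad. 1 mrad = 0.001 rad, so 1638282 rad = 1638282 / 0.001 = 1.638282e+09 mrad ≈ 1.638e+09 mrad (4 s.f.).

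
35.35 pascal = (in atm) 0.0003489. Check: 35.35 pascal = 35.35 Pa. 1 atm = 101325 Pa, so 35.35 Pa = 35.35 / 101325 = 0.00034887737 atm ≈ 0.0003489 atm (4 s.f.).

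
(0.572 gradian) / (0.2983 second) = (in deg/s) 1.726. Check: 1 gradian = 0.015707963 rad, so 0.572 gradian = 0.572 * 0.015707963 = 0.008984955 rad. 0.2983 second = 0.2983 s. Combine: 0.008984955 rad / 0.2983 s = 0.030120533 rad/s. 1 deg/s = 0.017453293 rad/s, so 0.030120533 rad/s = 0.030120533 / 0.017453293 = 1.7257794 deg/s ≈ 1.726 deg/s (4 s.f.).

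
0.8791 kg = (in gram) 1 gram = 0.001 kg, so 0.8791 kg = 0.8791 / 0.001 = 879.1 gram. Final answer: 879.1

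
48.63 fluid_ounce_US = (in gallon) 0.3799. Check: 1 fluid_ounce_US = 2.957353e-05 m^3, so 48.63 fluid_ounce_US = 48.63 * 2.957353e-05 = 0.0014381607 m^3. 1 gallon = 0.0037854118 m^3, so 0.0014381607 m^3 = 0.0014381607 / 0.0037854118 = 0.37992188 gallon ≈ 0.3799 gallon (4 s.f.).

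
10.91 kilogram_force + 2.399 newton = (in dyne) 1 kilogram_force = 9.80665 N, so 10.91 kilogram_force = 10.91 * 9.80665 = 106.99055 N. 2.399 newton = 2.399 N. Sum: 106.99055 + 2.399 = 109.38955 N. 1 dyne = 1e-05 N, so 109.38955 N = 109.38955 / 1e-05 = 10938955 dyne ≈ 1.094e+07 dyne (4 s.f.). Final answer: 1.094e+07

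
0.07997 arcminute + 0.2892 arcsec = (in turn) 3.925e-06. Check: 1 arcminute = 0.00029088821 rad, so 0.07997 arcminute = 0.07997 * 0.00029088821 = 2.326233e-05 rad. 1 arcsec = 4.8481368e-06 rad, so 0.2892 arcsec = 0.2892 * 4.8481368e-06 = 1.4020812e-06 rad. Sum: 2.326233e-05 + 1.4020812e-06 = 2.4664411e-05 rad. 1 turn = 6.2831853 rad, so 2.4664411e-05 rad = 2.4664411e-05 / 6.2831853 = 3.925463e-06 turn ≈ 3.925e-06 turn (4 s.f.).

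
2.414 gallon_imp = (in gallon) 1 gallon_imp = 0.00454609 m^3, so 2.414 gallon_imp = 2.414 * 0.00454609 = 0.010974261 m^3. 1 gallon = 0.0037854118 m^3, so 0.010974261 m^3 = 0.010974261 / 0.0037854118 = 2.8990931 gallon ≈ 2.899 gallon (4 s.f.). Final answer: 2.899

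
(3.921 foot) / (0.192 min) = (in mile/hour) 1 foot = 0.3048 m, so 3.921 foot = 3.921 * 0.3048 = 1.1951208 m. 1 min = 60 s, so 0.192 min = 0.192 * 60 = 11.52 s. Combine: 1.1951208 m / 11.52 s = 0.10374312 m/s. 1 mile/hour = 0.44704 m/s, so 0.10374312 m/s = 0.10374312 / 0.44704 = 0.23206676 mile/hour ≈ 0.2321 mile/hour (4 s.f.). Final answer: 0.2321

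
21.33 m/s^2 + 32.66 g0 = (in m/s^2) 21.33 m/s^2 is already in m/s^2. 1 g0 = 9.80665 m/s^2, so 32.66 g0 = 32.66 * 9.80665 = 320.28519 m/s^2. Sum: 21.33 + 320.28519 = 341.61519 m/s^2. Result: 341.61519 m/s^2 ≈ 341.6 m/s^2 (4 s.f.). Final answer: 341.6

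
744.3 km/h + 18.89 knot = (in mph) 1 km/h = 0.27777778 m/s, so 744.3 km/h = 744.3 * 0.27777778 = 206.75 m/s. 1 knot = 0.51444444 m/s, so 18.89 knot = 18.89 * 0.51444444 = 9.7178556 m/s. Sum: 206.75 + 9.7178556 = 216.46786 m/s. 1 mph = 0.44704 m/s, so 216.46786 m/s = 216.46786 / 0.44704 = 484.2248 mph ≈ 484.2 mph (4 s.f.). Final answer: 484.2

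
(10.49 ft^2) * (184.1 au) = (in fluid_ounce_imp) 1 ft^2 = 0.09290304 m^2, so 10.49 ft^2 = 10.49 * 0.09290304 = 0.97455289 m^2. 1 au = 1.4959787e+11 m, so 184.1 au = 184.1 * 1.4959787e+11 = 2.7540968e+13 m. Combine: 0.97455289 m^2 * 2.7540968e+13 m = 2.684013e+13 m^3. 1 fluid_ounce_imp = 2.8413063e-05 m^3, so 2.684013e+13 m^3 = 2.684013e+13 / 2.8413063e-05 = 9.4464051e+17 fluid_ounce_imp ≈ 9.446e+17 fluid_ounce_imp (4 s.f.). Final answer: 9.446e+17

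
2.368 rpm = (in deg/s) 1 rpm = 0.10471976 rad/s, so 2.368 rpm = 2.368 * 0.10471976 = 0.24797638 rad/s. 1 deg/s = 0.017453293 rad/s, so 0.24797638 rad/s = 0.24797638 / 0.017453293 = 14.208 deg/s ≈ 14.21 deg/s (4 s.f.). Final answer: 14.21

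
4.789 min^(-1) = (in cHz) 7.982. Check: 1 min^(-1) = 0.016666667 Hz, so 4.789 min^(-1) = 4.789 * 0.016666667 = 0.079816667 Hz. 1 cHz = 0.01 Hz, so 0.079816667 Hz = 0.079816667 / 0.01 = 7.9816667 cHz ≈ 7.982 cHz (4 s.f.).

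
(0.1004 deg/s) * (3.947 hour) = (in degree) 1 deg/s = 0.017453293 rad/s, so 0.1004 deg/s = 0.1004 * 0.017453293 = 0.0017523106 rad/s. 1 hour = 3600 s, so 3.947 hour = 3.947 * 3600 = 14209.2 s. Combine: 0.0017523106 rad/s * 14209.2 s = 24.898931 rad. 1 degree = 0.017453293 rad, so 24.898931 rad = 24.898931 / 0.017453293 = 1426.6037 degree ≈ 1427 degree (4 s.f.). Final answer: 1427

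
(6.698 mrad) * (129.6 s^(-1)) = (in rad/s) 0.8681. Check: 1 mrad = 0.001 rad, so 6.698 mrad = 6.698 * 0.001 = 0.006698 rad. 129.6 s^(-1) = 129.6 Hz. Combine: 0.006698 rad * 129.6 Hz = 0.8680608 rad/s. Result: 0.8680608 rad/s ≈ 0.8681 rad/s (4 s.f.).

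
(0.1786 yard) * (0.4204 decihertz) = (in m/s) 0.006866. Check: 1 yard = 0.9144 m, so 0.1786 yard = 0.1786 * 0.9144 = 0.16331184 m. 1 decihertz = 0.1 Hz, so 0.4204 decihertz = 0.4204 * 0.1 = 0.04204 Hz. Combine: 0.16331184 m * 0.04204 Hz = 0.0068656298 m/s. Result: 0.0068656298 m/s ≈ 0.006866 m/s (4 s.f.).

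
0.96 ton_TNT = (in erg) 1 ton_TNT = 4.184e+09 J, so 0.96 ton_TNT = 0.96 * 4.184e+09 = 4.01664e+09 J. 1 erg = 1e-07 J, so 4.01664e+09 J = 4.01664e+09 / 1e-07 = 4.01664e+16 erg ≈ 4.017e+16 erg (4 s.f.). Final answer: 4.017e+16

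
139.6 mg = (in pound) 0.0003078. Check: 1 mg = 1e-06 kg, so 139.6 mg = 139.6 * 1e-06 = 0.0001396 kg. 1 pound = 0.45359237 kg, so 0.0001396 kg = 0.0001396 / 0.45359237 = 0.00030776532 pound ≈ 0.0003078 pound (4 s.f.).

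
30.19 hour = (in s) 1 hour = 3600 s, so 30.19 hour = 30.19 * 3600 = 108684 s. Result: 108684 s ≈ 1.087e+05 s (4 s.f.). Final answer: 1.087e+05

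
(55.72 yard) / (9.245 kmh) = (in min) 0.3307. Check: 1 yard = 0.9144 m, so 55.72 yard = 55.72 * 0.9144 = 50.950368 m. 1 kmh = 0.27777778 m/s, so 9.245 kmh = 9.245 * 0.27777778 = 2.5680556 m/s. Combine: 50.950368 m / 2.5680556 m/s = 19.840057 s. 1 min = 60 s, so 19.840057 s = 19.840057 / 60 = 0.33066761 min ≈ 0.3307 min (4 s.f.).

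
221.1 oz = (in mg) 6.268e+06. Check: 1 oz = 0.028349523 kg, so 221.1 oz = 221.1 * 0.028349523 = 6.2680796 kg. 1 mg = 1e-06 kg, so 6.2680796 kg = 6.2680796 / 1e-06 = 6268079.6 mg ≈ 6.268e+06 mg (4 s.f.).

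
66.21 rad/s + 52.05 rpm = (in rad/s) 71.66. Check: 66.21 rad/s is already in rad/s. 1 rpm = 0.10471976 rad/s, so 52.05 rpm = 52.05 * 0.10471976 = 5.4506633 rad/s. Sum: 66.21 + 5.4506633 = 71.660663 rad/s. Result: 71.660663 rad/s ≈ 71.66 rad/s (4 s.f.).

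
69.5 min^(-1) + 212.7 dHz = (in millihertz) 1 min^(-1) = 0.016666667 Hz, so 69.5 min^(-1) = 69.5 * 0.016666667 = 1.1583333 Hz. 1 dHz = 0.1 Hz, so 212.7 dHz = 212.7 * 0.1 = 21.27 Hz. Sum: 1.1583333 + 21.27 = 22.428333 Hz. 1 millihertz = 0.001 Hz, so 22.428333 Hz = 22.428333 / 0.001 = 22428.333 millihertz ≈ 2.243e+04 millihertz (4 s.f.). Final answer: 2.243e+04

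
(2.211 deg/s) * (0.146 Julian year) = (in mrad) 1 deg/s = 0.017453293 rad/s, so 2.211 deg/s = 2.211 * 0.017453293 = 0.03858923 rad/s. 1 Julian year = 31557600 s, so 0.146 Julian year = 0.146 * 31557600 = 4607409.6 s. Combine: 0.03858923 rad/s * 4607409.6 s = 177796.39 rad. 1 mrad = 0.001 rad, so 177796.39 rad = 177796.39 / 0.001 = 1.7779639e+08 mrad ≈ 1.778e+08 mrad (4 s.f.). Final answer: 1.778e+08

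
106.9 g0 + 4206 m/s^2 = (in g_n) 535.8. Check: 1 g0 = 9.80665 m/s^2, so 106.9 g0 = 106.9 * 9.80665 = 1048.3309 m/s^2. 4206 m/s^2 is already in m/s^2. Sum: 1048.3309 + 4206 = 5254.3309 m/s^2. 1 g_n = 9.80665 m/s^2, so 5254.3309 m/s^2 = 5254.3309 / 9.80665 = 535.79264 g_n ≈ 535.8 g_n (4 s.f.).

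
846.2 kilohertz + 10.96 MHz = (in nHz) 1 kilohertz = 1000 Hz, so 846.2 kilohertz = 846.2 * 1000 = 846200 Hz. 1 MHz = 1000000 Hz, so 10.96 MHz = 10.96 * 1000000 = 10960000 Hz. Sum: 846200 + 10960000 = 11806200 Hz. 1 nHz = 1e-09 Hz, so 11806200 Hz = 11806200 / 1e-09 = 1.18062e+16 nHz ≈ 1.181e+16 nHz (4 s.f.). Final answer: 1.181e+16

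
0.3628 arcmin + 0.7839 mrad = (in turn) 1 arcmin = 0.00029088821 rad, so 0.3628 arcmin = 0.3628 * 0.00029088821 = 0.00010553424 rad. 1 mrad = 0.001 rad, so 0.7839 mrad = 0.7839 * 0.001 = 0.0007839 rad. Sum: 0.00010553424 + 0.0007839 = 0.00088943424 rad. 1 turn = 6.2831853 rad, so 0.00088943424 rad = 0.00088943424 / 6.2831853 = 0.00014155786 turn ≈ 0.0001416 turn (4 s.f.). Final answer: 0.0001416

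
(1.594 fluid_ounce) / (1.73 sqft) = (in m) 1 fluid_ounce = 2.957353e-05 m^3, so 1.594 fluid_ounce = 1.594 * 2.957353e-05 = 4.7140206e-05 m^3. 1 sqft = 0.09290304 m^2, so 1.73 sqft = 1.73 * 0.09290304 = 0.16072226 m^2. Combine: 4.7140206e-05 m^3 / 0.16072226 m^2 = 0.00029330229 m. Result: 0.00029330229 m ≈ 0.0002933 m (4 s.f.). Final answer: 0.0002933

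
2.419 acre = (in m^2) 9789. Check: 1 acre = 4046.8564 m^2, so 2.419 acre = 2.419 * 4046.8564 = 9789.3457 m^2. Result: 9789.3457 m^2 ≈ 9789 m^2 (4 s.f.).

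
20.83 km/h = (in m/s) 5.786. Check: 1 km/h = 0.27777778 m/s, so 20.83 km/h = 20.83 * 0.27777778 = 5.7861111 m/s. Result: 5.7861111 m/s ≈ 5.786 m/s (4 s.f.).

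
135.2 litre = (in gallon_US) 1 litre = 0.001 m^3, so 135.2 litre = 135.2 * 0.001 = 0.1352 m^3. 1 gallon_US = 0.0037854118 m^3, so 0.1352 m^3 = 0.1352 / 0.0037854118 = 35.716061 gallon_US ≈ 35.72 gallon_US (4 s.f.). Final answer: 35.72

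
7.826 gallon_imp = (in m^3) 0.03558. Check: 1 gallon_imp = 0.00454609 m^3, so 7.826 gallon_imp = 7.826 * 0.00454609 = 0.0355777 m^3. Result: 0.0355777 m^3 ≈ 0.03558 m^3 (4 s.f.).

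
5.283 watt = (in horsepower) 5.283 watt = 5.283 W. 1 horsepower = 745.69987 W, so 5.283 W = 5.283 / 745.69987 = 0.0070846197 horsepower ≈ 0.007085 horsepower (4 s.f.). Final answer: 0.007085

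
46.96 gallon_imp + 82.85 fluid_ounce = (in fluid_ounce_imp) 1 gallon_imp = 0.00454609 m^3, so 46.96 gallon_imp = 46.96 * 0.00454609 = 0.21348439 m^3. 1 fluid_ounce = 2.957353e-05 m^3, so 82.85 fluid_ounce = 82.85 * 2.957353e-05 = 0.0024501669 m^3. Sum: 0.21348439 + 0.0024501669 = 0.21593455 m^3. 1 fluid_ounce_imp = 2.8413063e-05 m^3, so 0.21593455 m^3 = 0.21593455 / 2.8413063e-05 = 7599.8338 fluid_ounce_imp ≈ 7600 fluid_ounce_imp (4 s.f.). Final answer: 7600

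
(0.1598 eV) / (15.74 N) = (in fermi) 1 eV = 1.6021766e-19 J, so 0.1598 eV = 0.1598 * 1.6021766e-19 = 2.5602783e-20 J. 15.74 N is already in N. Combine: 2.5602783e-20 J / 15.74 N = 1.6266063e-21 m. 1 fermi = 1e-15 m, so 1.6266063e-21 m = 1.6266063e-21 / 1e-15 = 1.6266063e-06 fermi ≈ 1.627e-06 fermi (4 s.f.). Final answer: 1.627e-06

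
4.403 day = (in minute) 1 day = 86400 s, so 4.403 day = 4.403 * 86400 = 380419.2 s. 1 minute = 60 s, so 380419.2 s = 380419.2 / 60 = 6340.32 minute ≈ 6340 minute (4 s.f.). Final answer: 6340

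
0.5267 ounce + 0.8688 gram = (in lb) 1 ounce = 0.028349523 kg, so 0.5267 ounce = 0.5267 * 0.028349523 = 0.014931694 kg. 1 gram = 0.001 kg, so 0.8688 gram = 0.8688 * 0.001 = 0.0008688 kg. Sum: 0.014931694 + 0.0008688 = 0.015800494 kg. 1 lb = 0.45359237 kg, so 0.015800494 kg = 0.015800494 / 0.45359237 = 0.034834126 lb ≈ 0.03483 lb (4 s.f.). Final answer: 0.03483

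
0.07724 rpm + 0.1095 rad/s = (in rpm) 1.123. Check: 1 rpm = 0.10471976 rad/s, so 0.07724 rpm = 0.07724 * 0.10471976 = 0.0080885539 rad/s. 0.1095 rad/s is already in rad/s. Sum: 0.0080885539 + 0.1095 = 0.11758855 rad/s. 1 rpm = 0.10471976 rad/s, so 0.11758855 rad/s = 0.11758855 / 0.10471976 = 1.122888 rpm ≈ 1.123 rpm (4 s.f.).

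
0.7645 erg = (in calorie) 1.827e-08. Check: 1 erg = 1e-07 J, so 0.7645 erg = 0.7645 * 1e-07 = 7.645e-08 J. 1 calorie = 4.184 J, so 7.645e-08 J = 7.645e-08 / 4.184 = 1.8271989e-08 calorie ≈ 1.827e-08 calorie (4 s.f.).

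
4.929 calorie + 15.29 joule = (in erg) 3.591e+08. Check: 1 calorie = 4.184 J, so 4.929 calorie = 4.929 * 4.184 = 20.622936 J. 15.29 joule = 15.29 J. Sum: 20.622936 + 15.29 = 35.912936 J. 1 erg = 1e-07 J, so 35.912936 J = 35.912936 / 1e-07 = 3.5912936e+08 erg ≈ 3.591e+08 erg (4 s.f.).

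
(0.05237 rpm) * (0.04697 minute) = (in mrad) 15.46. Check: 1 rpm = 0.10471976 rad/s, so 0.05237 rpm = 0.05237 * 0.10471976 = 0.0054841736 rad/s. 1 minute = 60 s, so 0.04697 minute = 0.04697 * 60 = 2.8182 s. Combine: 0.0054841736 rad/s * 2.8182 s = 0.015455498 rad. 1 mrad = 0.001 rad, so 0.015455498 rad = 0.015455498 / 0.001 = 15.455498 mrad ≈ 15.46 mrad (4 s.f.).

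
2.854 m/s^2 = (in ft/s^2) 1 ft/s^2 = 0.3048 m/s^2, so 2.854 m/s^2 = 2.854 / 0.3048 = 9.3635171 ft/s^2 ≈ 9.364 ft/s^2 (4 s.f.). Final answer: 9.364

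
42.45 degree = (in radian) 1 degree = 0.017453293 rad, so 42.45 degree = 42.45 * 0.017453293 = 0.74089227 rad. 0.74089227 rad = 0.74089227 radian ≈ 0.7409 radian (4 s.f.). Final answer: 0.7409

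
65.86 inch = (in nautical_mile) 0.0009033. Check: 1 inch = 0.0254 m, so 65.86 inch = 65.86 * 0.0254 = 1.672844 m. 1 nautical_mile = 1852 m, so 1.672844 m = 1.672844 / 1852 = 0.0009032635 nautical_mile ≈ 0.0009033 nautical_mile (4 s.f.).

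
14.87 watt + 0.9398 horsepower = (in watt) 14.87 watt = 14.87 W. 1 horsepower = 745.69987 W, so 0.9398 horsepower = 0.9398 * 745.69987 = 700.80874 W. Sum: 14.87 + 700.80874 = 715.67874 W. 715.67874 W = 715.67874 watt ≈ 715.7 watt (4 s.f.). Final answer: 715.7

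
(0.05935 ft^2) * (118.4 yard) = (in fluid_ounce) 1 ft^2 = 0.09290304 m^2, so 0.05935 ft^2 = 0.05935 * 0.09290304 = 0.0055137954 m^2. 1 yard = 0.9144 m, so 118.4 yard = 118.4 * 0.9144 = 108.26496 m. Combine: 0.0055137954 m^2 * 108.26496 m = 0.59695084 m^3. 1 fluid_ounce = 2.957353e-05 m^3, so 0.59695084 m^3 = 0.59695084 / 2.957353e-05 = 20185.309 fluid_ounce ≈ 2.019e+04 fluid_ounce (4 s.f.). Final answer: 2.019e+04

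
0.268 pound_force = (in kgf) 1 pound_force = 4.4482216 N, so 0.268 pound_force = 0.268 * 4.4482216 = 1.1921234 N. 1 kgf = 9.80665 N, so 1.1921234 N = 1.1921234 / 9.80665 = 0.12156276 kgf ≈ 0.1216 kgf (4 s.f.). Final answer: 0.1216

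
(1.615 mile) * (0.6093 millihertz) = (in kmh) 1 mile = 1609.344 m, so 1.615 mile = 1.615 * 1609.344 = 2599.0906 m. 1 millihertz = 0.001 Hz, so 0.6093 millihertz = 0.6093 * 0.001 = 0.0006093 Hz. Combine: 2599.0906 m * 0.0006093 Hz = 1.5836259 m/s. 1 kmh = 0.27777778 m/s, so 1.5836259 m/s = 1.5836259 / 0.27777778 = 5.7010532 kmh ≈ 5.701 kmh (4 s.f.). Final answer: 5.701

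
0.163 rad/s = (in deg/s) 9.339. Check: 1 deg/s = 0.017453293 rad/s, so 0.163 rad/s = 0.163 / 0.017453293 = 9.3392121 deg/s ≈ 9.339 deg/s (4 s.f.).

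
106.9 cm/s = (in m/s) 1.069. Check: 1 cm/s = 0.01 m/s, so 106.9 cm/s = 106.9 * 0.01 = 1.069 m/s. Result: 1.069 m/s.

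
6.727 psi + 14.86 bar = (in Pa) 1.532e+06. Check: 1 psi = 6894.7573 Pa, so 6.727 psi = 6.727 * 6894.7573 = 46381.032 Pa. 1 bar = 100000 Pa, so 14.86 bar = 14.86 * 100000 = 1486000 Pa. Sum: 46381.032 + 1486000 = 1532381 Pa. Result: 1532381 Pa ≈ 1.532e+06 Pa (4 s.f.).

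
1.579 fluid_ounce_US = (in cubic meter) 1 fluid_ounce_US = 2.957353e-05 m^3, so 1.579 fluid_ounce_US = 1.579 * 2.957353e-05 = 4.6696603e-05 m^3. 4.6696603e-05 m^3 = 4.6696603e-05 cubic meter ≈ 4.67e-05 cubic meter (4 s.f.). Final answer: 4.67e-05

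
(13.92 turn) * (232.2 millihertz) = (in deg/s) 1 turn = 6.2831853 rad, so 13.92 turn = 13.92 * 6.2831853 = 87.461939 rad. 1 millihertz = 0.001 Hz, so 232.2 millihertz = 232.2 * 0.001 = 0.2322 Hz. Combine: 87.461939 rad * 0.2322 Hz = 20.308662 rad/s. 1 deg/s = 0.017453293 rad/s, so 20.308662 rad/s = 20.308662 / 0.017453293 = 1163.6006 deg/s ≈ 1164 deg/s (4 s.f.). Final answer: 1164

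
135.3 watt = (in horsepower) 135.3 watt = 135.3 W. 1 horsepower = 745.69987 W, so 135.3 W = 135.3 / 745.69987 = 0.18144029 horsepower ≈ 0.1814 horsepower (4 s.f.). Final answer: 0.1814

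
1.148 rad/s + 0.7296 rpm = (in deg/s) 1.148 rad/s is already in rad/s. 1 rpm = 0.10471976 rad/s, so 0.7296 rpm = 0.7296 * 0.10471976 = 0.076403533 rad/s. Sum: 1.148 + 0.076403533 = 1.2244035 rad/s. 1 deg/s = 0.017453293 rad/s, so 1.2244035 rad/s = 1.2244035 / 0.017453293 = 70.153155 deg/s ≈ 70.15 deg/s (4 s.f.). Final answer: 70.15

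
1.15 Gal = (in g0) 1 Gal = 0.01 m/s^2, so 1.15 Gal = 1.15 * 0.01 = 0.0115 m/s^2. 1 g0 = 9.80665 m/s^2, so 0.0115 m/s^2 = 0.0115 / 9.80665 = 0.0011726736 g0 ≈ 0.001173 g0 (4 s.f.). Final answer: 0.001173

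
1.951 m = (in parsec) 6.323e-17. Check: 1 parsec = 3.0856776e+16 m, so 1.951 m = 1.951 / 3.0856776e+16 = 6.3227604e-17 parsec ≈ 6.323e-17 parsec (4 s.f.).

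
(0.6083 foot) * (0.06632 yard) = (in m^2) 0.01124. Check: 1 foot = 0.3048 m, so 0.6083 foot = 0.6083 * 0.3048 = 0.18540984 m. 1 yard = 0.9144 m, so 0.06632 yard = 0.06632 * 0.9144 = 0.060643008 m. Combine: 0.18540984 m * 0.060643008 m = 0.01124381 m^2. Result: 0.01124381 m^2 ≈ 0.01124 m^2 (4 s.f.).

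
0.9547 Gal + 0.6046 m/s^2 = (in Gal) 61.41. Check: 1 Gal = 0.01 m/s^2, so 0.9547 Gal = 0.9547 * 0.01 = 0.009547 m/s^2. 0.6046 m/s^2 is already in m/s^2. Sum: 0.009547 + 0.6046 = 0.614147 m/s^2. 1 Gal = 0.01 m/s^2, so 0.614147 m/s^2 = 0.614147 / 0.01 = 61.4147 Gal ≈ 61.41 Gal (4 s.f.).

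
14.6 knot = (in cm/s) 751.1. Check: 1 knot = 0.51444444 m/s, so 14.6 knot = 14.6 * 0.51444444 = 7.5108889 m/s. 1 cm/s = 0.01 m/s, so 7.5108889 m/s = 7.5108889 / 0.01 = 751.08889 cm/s ≈ 751.1 cm/s (4 s.f.).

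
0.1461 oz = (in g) 4.142. Check: 1 oz = 0.028349523 kg, so 0.1461 oz = 0.1461 * 0.028349523 = 0.0041418653 kg. 1 g = 0.001 kg, so 0.0041418653 kg = 0.0041418653 / 0.001 = 4.1418653 g ≈ 4.142 g (4 s.f.).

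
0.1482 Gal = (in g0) 0.0001511. Check: 1 Gal = 0.01 m/s^2, so 0.1482 Gal = 0.1482 * 0.01 = 0.001482 m/s^2. 1 g0 = 9.80665 m/s^2, so 0.001482 m/s^2 = 0.001482 / 9.80665 = 0.00015112194 g0 ≈ 0.0001511 g0 (4 s.f.).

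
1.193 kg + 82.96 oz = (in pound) 7.815. Check: 1.193 kg is already in kg. 1 oz = 0.028349523 kg, so 82.96 oz = 82.96 * 0.028349523 = 2.3518764 kg. Sum: 1.193 + 2.3518764 = 3.5448764 kg. 1 pound = 0.45359237 kg, so 3.5448764 kg = 3.5448764 / 0.45359237 = 7.8151148 pound ≈ 7.815 pound (4 s.f.).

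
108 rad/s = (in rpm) 1 rpm = 0.10471976 rad/s, so 108 rad/s = 108 / 0.10471976 = 1031.324 rpm ≈ 1031 rpm (4 s.f.). Final answer: 1031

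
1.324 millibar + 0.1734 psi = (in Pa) 1328. Check: 1 millibar = 100 Pa, so 1.324 millibar = 1.324 * 100 = 132.4 Pa. 1 psi = 6894.7573 Pa, so 0.1734 psi = 0.1734 * 6894.7573 = 1195.5509 Pa. Sum: 132.4 + 1195.5509 = 1327.9509 Pa. Result: 1327.9509 Pa ≈ 1328 Pa (4 s.f.).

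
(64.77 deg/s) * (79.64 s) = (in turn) 1 deg/s = 0.017453293 rad/s, so 64.77 deg/s = 64.77 * 0.017453293 = 1.1304498 rad/s. 79.64 s is already in s. Combine: 1.1304498 rad/s * 79.64 s = 90.029019 rad. 1 turn = 6.2831853 rad, so 90.029019 rad = 90.029019 / 6.2831853 = 14.328563 turn ≈ 14.33 turn (4 s.f.). Final answer: 14.33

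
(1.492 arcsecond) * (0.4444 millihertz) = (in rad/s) 3.215e-09. Check: 1 arcsecond = 4.8481368e-06 rad, so 1.492 arcsecond = 1.492 * 4.8481368e-06 = 7.2334201e-06 rad. 1 millihertz = 0.001 Hz, so 0.4444 millihertz = 0.4444 * 0.001 = 0.0004444 Hz. Combine: 7.2334201e-06 rad * 0.0004444 Hz = 3.2145319e-09 rad/s. Result: 3.2145319e-09 rad/s ≈ 3.215e-09 rad/s (4 s.f.).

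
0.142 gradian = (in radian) 1 gradian = 0.015707963 rad, so 0.142 gradian = 0.142 * 0.015707963 = 0.0022305308 rad. 0.0022305308 rad = 0.0022305308 radian ≈ 0.002231 radian (4 s.f.). Final answer: 0.002231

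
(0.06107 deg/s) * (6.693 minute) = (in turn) 0.06812. Check: 1 deg/s = 0.017453293 rad/s, so 0.06107 deg/s = 0.06107 * 0.017453293 = 0.0010658726 rad/s. 1 minute = 60 s, so 6.693 minute = 6.693 * 60 = 401.58 s. Combine: 0.0010658726 rad/s * 401.58 s = 0.42803311 rad. 1 turn = 6.2831853 rad, so 0.42803311 rad = 0.42803311 / 6.2831853 = 0.068123585 turn ≈ 0.06812 turn (4 s.f.).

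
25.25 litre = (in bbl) 0.1588. Check: 1 litre = 0.001 m^3, so 25.25 litre = 25.25 * 0.001 = 0.02525 m^3. 1 bbl = 0.15898729 m^3, so 0.02525 m^3 = 0.02525 / 0.15898729 = 0.15881772 bbl ≈ 0.1588 bbl (4 s.f.).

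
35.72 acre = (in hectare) 1 acre = 4046.8564 m^2, so 35.72 acre = 35.72 * 4046.8564 = 144553.71 m^2. 1 hectare = 10000 m^2, so 144553.71 m^2 = 144553.71 / 10000 = 14.455371 hectare ≈ 14.46 hectare (4 s.f.). Final answer: 14.46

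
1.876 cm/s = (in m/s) 1 cm/s = 0.01 m/s, so 1.876 cm/s = 1.876 * 0.01 = 0.01876 m/s. Result: 0.01876 m/s. Final answer: 0.01876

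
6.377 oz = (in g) 1 oz = 0.028349523 kg, so 6.377 oz = 6.377 * 0.028349523 = 0.18078491 kg. 1 g = 0.001 kg, so 0.18078491 kg = 0.18078491 / 0.001 = 180.78491 g ≈ 180.8 g (4 s.f.). Final answer: 180.8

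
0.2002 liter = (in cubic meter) 0.0002002. Check: 1 liter = 0.001 m^3, so 0.2002 liter = 0.2002 * 0.001 = 0.0002002 m^3. 0.0002002 m^3 = 0.0002002 cubic meter.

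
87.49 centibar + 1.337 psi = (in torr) 725.4. Check: 1 centibar = 1000 Pa, so 87.49 centibar = 87.49 * 1000 = 87490 Pa. 1 psi = 6894.7573 Pa, so 1.337 psi = 1.337 * 6894.7573 = 9218.2905 Pa. Sum: 87490 + 9218.2905 = 96708.291 Pa. 1 torr = 133.32237 Pa, so 96708.291 Pa = 96708.291 / 133.32237 = 725.37183 torr ≈ 725.4 torr (4 s.f.).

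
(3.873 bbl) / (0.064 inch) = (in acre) 1 bbl = 0.15898729 m^3, so 3.873 bbl = 3.873 * 0.15898729 = 0.61575779 m^3. 1 inch = 0.0254 m, so 0.064 inch = 0.064 * 0.0254 = 0.0016256 m. Combine: 0.61575779 m^3 / 0.0016256 m = 378.78801 m^2. 1 acre = 4046.8564 m^2, so 378.78801 m^2 = 378.78801 / 4046.8564 = 0.093600556 acre ≈ 0.0936 acre (4 s.f.). Final answer: 0.0936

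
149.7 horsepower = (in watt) 1 horsepower = 745.69987 W, so 149.7 horsepower = 149.7 * 745.69987 = 111631.27 W. 111631.27 W = 111631.27 watt ≈ 1.116e+05 watt (4 s.f.). Final answer: 1.116e+05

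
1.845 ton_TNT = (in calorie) 1.845e+09. Check: 1 ton_TNT = 4.184e+09 J, so 1.845 ton_TNT = 1.845 * 4.184e+09 = 7.71948e+09 J. 1 calorie = 4.184 J, so 7.71948e+09 J = 7.71948e+09 / 4.184 = 1.845e+09 calorie.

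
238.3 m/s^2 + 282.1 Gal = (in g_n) 238.3 m/s^2 is already in m/s^2. 1 Gal = 0.01 m/s^2, so 282.1 Gal = 282.1 * 0.01 = 2.821 m/s^2. Sum: 238.3 + 2.821 = 241.121 m/s^2. 1 g_n = 9.80665 m/s^2, so 241.121 m/s^2 = 241.121 / 9.80665 = 24.587499 g_n ≈ 24.59 g_n (4 s.f.). Final answer: 24.59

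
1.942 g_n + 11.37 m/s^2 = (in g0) 3.101. Check: 1 g_n = 9.80665 m/s^2, so 1.942 g_n = 1.942 * 9.80665 = 19.044514 m/s^2. 11.37 m/s^2 is already in m/s^2. Sum: 19.044514 + 11.37 = 30.414514 m/s^2. 1 g0 = 9.80665 m/s^2, so 30.414514 m/s^2 = 30.414514 / 9.80665 = 3.1014173 g0 ≈ 3.101 g0 (4 s.f.).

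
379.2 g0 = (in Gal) 1 g0 = 9.80665 m/s^2, so 379.2 g0 = 379.2 * 9.80665 = 3718.6817 m/s^2. 1 Gal = 0.01 m/s^2, so 3718.6817 m/s^2 = 3718.6817 / 0.01 = 371868.17 Gal ≈ 3.719e+05 Gal (4 s.f.). Final answer: 3.719e+05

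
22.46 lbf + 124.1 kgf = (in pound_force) 1 lbf = 4.4482216 N, so 22.46 lbf = 22.46 * 4.4482216 = 99.907057 N. 1 kgf = 9.80665 N, so 124.1 kgf = 124.1 * 9.80665 = 1217.0053 N. Sum: 99.907057 + 1217.0053 = 1316.9123 N. 1 pound_force = 4.4482216 N, so 1316.9123 N = 1316.9123 / 4.4482216 = 296.05367 pound_force ≈ 296.1 pound_force (4 s.f.). Final answer: 296.1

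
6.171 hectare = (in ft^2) 6.642e+05. Check: 1 hectare = 10000 m^2, so 6.171 hectare = 6.171 * 10000 = 61710 m^2. 1 ft^2 = 0.09290304 m^2, so 61710 m^2 = 61710 / 0.09290304 = 664240.91 ft^2 ≈ 6.642e+05 ft^2 (4 s.f.).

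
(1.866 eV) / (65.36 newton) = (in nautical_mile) 1 eV = 1.6021766e-19 J, so 1.866 eV = 1.866 * 1.6021766e-19 = 2.9896616e-19 J. 65.36 newton = 65.36 N. Combine: 2.9896616e-19 J / 65.36 N = 4.5741457e-21 m. 1 nautical_mile = 1852 m, so 4.5741457e-21 m = 4.5741457e-21 / 1852 = 2.4698411e-24 nautical_mile ≈ 2.47e-24 nautical_mile (4 s.f.). Final answer: 2.47e-24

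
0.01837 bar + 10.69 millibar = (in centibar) 1 bar = 100000 Pa, so 0.01837 bar = 0.01837 * 100000 = 1837 Pa. 1 millibar = 100 Pa, so 10.69 millibar = 10.69 * 100 = 1069 Pa. Sum: 1837 + 1069 = 2906 Pa. 1 centibar = 1000 Pa, so 2906 Pa = 2906 / 1000 = 2.906 centibar. Final answer: 2.906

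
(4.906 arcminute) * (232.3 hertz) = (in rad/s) 0.3315. Check: 1 arcminute = 0.00029088821 rad, so 4.906 arcminute = 4.906 * 0.00029088821 = 0.0014270976 rad. 232.3 hertz = 232.3 Hz. Combine: 0.0014270976 rad * 232.3 Hz = 0.33151476 rad/s. Result: 0.33151476 rad/s ≈ 0.3315 rad/s (4 s.f.).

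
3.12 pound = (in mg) 1 pound = 0.45359237 kg, so 3.12 pound = 3.12 * 0.45359237 = 1.4152082 kg. 1 mg = 1e-06 kg, so 1.4152082 kg = 1.4152082 / 1e-06 = 1415208.2 mg ≈ 1.415e+06 mg (4 s.f.). Final answer: 1.415e+06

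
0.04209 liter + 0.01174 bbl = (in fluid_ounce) 1 liter = 0.001 m^3, so 0.04209 liter = 0.04209 * 0.001 = 4.209e-05 m^3. 1 bbl = 0.15898729 m^3, so 0.01174 bbl = 0.01174 * 0.15898729 = 0.0018665108 m^3. Sum: 4.209e-05 + 0.0018665108 = 0.0019086008 m^3. 1 fluid_ounce = 2.957353e-05 m^3, so 0.0019086008 m^3 = 0.0019086008 / 2.957353e-05 = 64.537472 fluid_ounce ≈ 64.54 fluid_ounce (4 s.f.). Final answer: 64.54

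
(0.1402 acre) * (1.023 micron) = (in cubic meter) 0.0005804. Check: 1 acre = 4046.8564 m^2, so 0.1402 acre = 0.1402 * 4046.8564 = 567.36927 m^2. 1 micron = 1e-06 m, so 1.023 micron = 1.023 * 1e-06 = 1.023e-06 m. Combine: 567.36927 m^2 * 1.023e-06 m = 0.00058041876 m^3. 0.00058041876 m^3 = 0.00058041876 cubic meter ≈ 0.0005804 cubic meter (4 s.f.).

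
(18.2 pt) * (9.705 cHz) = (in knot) 1 pt = 0.00035277778 m, so 18.2 pt = 18.2 * 0.00035277778 = 0.0064205556 m. 1 cHz = 0.01 Hz, so 9.705 cHz = 9.705 * 0.01 = 0.09705 Hz. Combine: 0.0064205556 m * 0.09705 Hz = 0.00062311492 m/s. 1 knot = 0.51444444 m/s, so 0.00062311492 m/s = 0.00062311492 / 0.51444444 = 0.0012112385 knot ≈ 0.001211 knot (4 s.f.). Final answer: 0.001211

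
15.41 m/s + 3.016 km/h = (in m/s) 15.41 m/s is already in m/s. 1 km/h = 0.27777778 m/s, so 3.016 km/h = 3.016 * 0.27777778 = 0.83777778 m/s. Sum: 15.41 + 0.83777778 = 16.247778 m/s. Result: 16.247778 m/s ≈ 16.25 m/s (4 s.f.). Final answer: 16.25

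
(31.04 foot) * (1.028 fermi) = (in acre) 2.403e-18. Check: 1 foot = 0.3048 m, so 31.04 foot = 31.04 * 0.3048 = 9.460992 m. 1 fermi = 1e-15 m, so 1.028 fermi = 1.028 * 1e-15 = 1.028e-15 m. Combine: 9.460992 m * 1.028e-15 m = 9.7258998e-15 m^2. 1 acre = 4046.8564 m^2, so 9.7258998e-15 m^2 = 9.7258998e-15 / 4046.8564 = 2.4033222e-18 acre ≈ 2.403e-18 acre (4 s.f.).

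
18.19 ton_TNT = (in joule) 1 ton_TNT = 4.184e+09 J, so 18.19 ton_TNT = 18.19 * 4.184e+09 = 7.610696e+10 J. 7.610696e+10 J = 7.610696e+10 joule ≈ 7.611e+10 joule (4 s.f.). Final answer: 7.611e+10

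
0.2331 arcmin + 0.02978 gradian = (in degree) 0.03069. Check: 1 arcmin = 0.00029088821 rad, so 0.2331 arcmin = 0.2331 * 0.00029088821 = 6.7806041e-05 rad. 1 gradian = 0.015707963 rad, so 0.02978 gradian = 0.02978 * 0.015707963 = 0.00046778315 rad. Sum: 6.7806041e-05 + 0.00046778315 = 0.00053558919 rad. 1 degree = 0.017453293 rad, so 0.00053558919 rad = 0.00053558919 / 0.017453293 = 0.030687 degree ≈ 0.03069 degree (4 s.f.).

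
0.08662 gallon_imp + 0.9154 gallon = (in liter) 3.859. Check: 1 gallon_imp = 0.00454609 m^3, so 0.08662 gallon_imp = 0.08662 * 0.00454609 = 0.00039378232 m^3. 1 gallon = 0.0037854118 m^3, so 0.9154 gallon = 0.9154 * 0.0037854118 = 0.0034651659 m^3. Sum: 0.00039378232 + 0.0034651659 = 0.0038589483 m^3. 1 liter = 0.001 m^3, so 0.0038589483 m^3 = 0.0038589483 / 0.001 = 3.8589483 liter ≈ 3.859 liter (4 s.f.).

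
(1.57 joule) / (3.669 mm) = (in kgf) 43.63. Check: 1.57 joule = 1.57 J. 1 mm = 0.001 m, so 3.669 mm = 3.669 * 0.001 = 0.003669 m. Combine: 1.57 J / 0.003669 m = 427.90951 N. 1 kgf = 9.80665 N, so 427.90951 N = 427.90951 / 9.80665 = 43.634627 kgf ≈ 43.63 kgf (4 s.f.).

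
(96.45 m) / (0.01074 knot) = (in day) 0.202. Check: 96.45 m is already in m. 1 knot = 0.51444444 m/s, so 0.01074 knot = 0.01074 * 0.51444444 = 0.0055251333 m/s. Combine: 96.45 m / 0.0055251333 m/s = 17456.592 s. 1 day = 86400 s, so 17456.592 s = 17456.592 / 86400 = 0.20204389 day ≈ 0.202 day (4 s.f.).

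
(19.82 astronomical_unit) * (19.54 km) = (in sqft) 1 astronomical_unit = 1.4959787e+11 m, so 19.82 astronomical_unit = 19.82 * 1.4959787e+11 = 2.9650298e+12 m. 1 km = 1000 m, so 19.54 km = 19.54 * 1000 = 19540 m. Combine: 2.9650298e+12 m * 19540 m = 5.7936682e+16 m^2. 1 sqft = 0.09290304 m^2, so 5.7936682e+16 m^2 = 5.7936682e+16 / 0.09290304 = 6.2362526e+17 sqft ≈ 6.236e+17 sqft (4 s.f.). Final answer: 6.236e+17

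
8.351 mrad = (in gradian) 0.5316. Check: 1 mrad = 0.001 rad, so 8.351 mrad = 8.351 * 0.001 = 0.008351 rad. 1 gradian = 0.015707963 rad, so 0.008351 rad = 0.008351 / 0.015707963 = 0.53164117 gradian ≈ 0.5316 gradian (4 s.f.).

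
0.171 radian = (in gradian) 0.171 radian = 0.171 rad. 1 gradian = 0.015707963 rad, so 0.171 rad = 0.171 / 0.015707963 = 10.886198 gradian ≈ 10.89 gradian (4 s.f.). Final answer: 10.89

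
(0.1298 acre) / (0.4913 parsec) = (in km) 3.465e-17. Check: 1 acre = 4046.8564 m^2, so 0.1298 acre = 0.1298 * 4046.8564 = 525.28196 m^2. 1 parsec = 3.0856776e+16 m, so 0.4913 parsec = 0.4913 * 3.0856776e+16 = 1.5159934e+16 m. Combine: 525.28196 m^2 / 1.5159934e+16 m = 3.4649357e-14 m. 1 km = 1000 m, so 3.4649357e-14 m = 3.4649357e-14 / 1000 = 3.4649357e-17 km ≈ 3.465e-17 km (4 s.f.).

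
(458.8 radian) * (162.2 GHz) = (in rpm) 458.8 radian = 458.8 rad. 1 GHz = 1e+09 Hz, so 162.2 GHz = 162.2 * 1e+09 = 1.622e+11 Hz. Combine: 458.8 rad * 1.622e+11 Hz = 7.441736e+13 rad/s. 1 rpm = 0.10471976 rad/s, so 7.441736e+13 rad/s = 7.441736e+13 / 0.10471976 = 7.1063344e+14 rpm ≈ 7.106e+14 rpm (4 s.f.). Final answer: 7.106e+14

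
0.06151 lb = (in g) 27.9. Check: 1 lb = 0.45359237 kg, so 0.06151 lb = 0.06151 * 0.45359237 = 0.027900467 kg. 1 g = 0.001 kg, so 0.027900467 kg = 0.027900467 / 0.001 = 27.900467 g ≈ 27.9 g (4 s.f.).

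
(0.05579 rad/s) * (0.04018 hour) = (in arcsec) 1.665e+06. Check: 0.05579 rad/s is already in rad/s. 1 hour = 3600 s, so 0.04018 hour = 0.04018 * 3600 = 144.648 s. Combine: 0.05579 rad/s * 144.648 s = 8.0699119 rad. 1 arcsec = 4.8481368e-06 rad, so 8.0699119 rad = 8.0699119 / 4.8481368e-06 = 1664538.8 arcsec ≈ 1.665e+06 arcsec (4 s.f.).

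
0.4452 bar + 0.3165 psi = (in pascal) 4.67e+04. Check: 1 bar = 100000 Pa, so 0.4452 bar = 0.4452 * 100000 = 44520 Pa. 1 psi = 6894.7573 Pa, so 0.3165 psi = 0.3165 * 6894.7573 = 2182.1907 Pa. Sum: 44520 + 2182.1907 = 46702.191 Pa. 46702.191 Pa = 46702.191 pascal ≈ 4.67e+04 pascal (4 s.f.).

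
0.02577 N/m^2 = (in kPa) 0.02577 N/m^2 = 0.02577 Pa. 1 kPa = 1000 Pa, so 0.02577 Pa = 0.02577 / 1000 = 2.577e-05 kPa. Final answer: 2.577e-05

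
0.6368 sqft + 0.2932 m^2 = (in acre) 1 sqft = 0.09290304 m^2, so 0.6368 sqft = 0.6368 * 0.09290304 = 0.059160656 m^2. 0.2932 m^2 is already in m^2. Sum: 0.059160656 + 0.2932 = 0.35236066 m^2. 1 acre = 4046.8564 m^2, so 0.35236066 m^2 = 0.35236066 / 4046.8564 = 8.7070214e-05 acre ≈ 8.707e-05 acre (4 s.f.). Final answer: 8.707e-05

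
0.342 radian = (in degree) 19.6. Check: 0.342 radian = 0.342 rad. 1 degree = 0.017453293 rad, so 0.342 rad = 0.342 / 0.017453293 = 19.595157 degree ≈ 19.6 degree (4 s.f.).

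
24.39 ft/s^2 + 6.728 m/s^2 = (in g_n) 1.444. Check: 1 ft/s^2 = 0.3048 m/s^2, so 24.39 ft/s^2 = 24.39 * 0.3048 = 7.434072 m/s^2. 6.728 m/s^2 is already in m/s^2. Sum: 7.434072 + 6.728 = 14.162072 m/s^2. 1 g_n = 9.80665 m/s^2, so 14.162072 m/s^2 = 14.162072 / 9.80665 = 1.4441294 g_n ≈ 1.444 g_n (4 s.f.).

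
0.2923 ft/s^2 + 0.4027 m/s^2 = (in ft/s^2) 1.613. Check: 1 ft/s^2 = 0.3048 m/s^2, so 0.2923 ft/s^2 = 0.2923 * 0.3048 = 0.08909304 m/s^2. 0.4027 m/s^2 is already in m/s^2. Sum: 0.08909304 + 0.4027 = 0.49179304 m/s^2. 1 ft/s^2 = 0.3048 m/s^2, so 0.49179304 m/s^2 = 0.49179304 / 0.3048 = 1.6134942 ft/s^2 ≈ 1.613 ft/s^2 (4 s.f.).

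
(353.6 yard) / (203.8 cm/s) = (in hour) 0.04407. Check: 1 yard = 0.9144 m, so 353.6 yard = 353.6 * 0.9144 = 323.33184 m. 1 cm/s = 0.01 m/s, so 203.8 cm/s = 203.8 * 0.01 = 2.038 m/s. Combine: 323.33184 m / 2.038 m/s = 158.65154 s. 1 hour = 3600 s, so 158.65154 s = 158.65154 / 3600 = 0.044069872 hour ≈ 0.04407 hour (4 s.f.).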